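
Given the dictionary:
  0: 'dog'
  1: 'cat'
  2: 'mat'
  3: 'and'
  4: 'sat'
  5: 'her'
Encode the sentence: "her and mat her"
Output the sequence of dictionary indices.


Look up each word in the dictionary:
  'her' -> 5
  'and' -> 3
  'mat' -> 2
  'her' -> 5

Encoded: [5, 3, 2, 5]


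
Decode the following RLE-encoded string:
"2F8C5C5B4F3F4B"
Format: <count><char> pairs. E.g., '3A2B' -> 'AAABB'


Expanding each <count><char> pair:
  2F -> 'FF'
  8C -> 'CCCCCCCC'
  5C -> 'CCCCC'
  5B -> 'BBBBB'
  4F -> 'FFFF'
  3F -> 'FFF'
  4B -> 'BBBB'

Decoded = FFCCCCCCCCCCCCCBBBBBFFFFFFFBBBB


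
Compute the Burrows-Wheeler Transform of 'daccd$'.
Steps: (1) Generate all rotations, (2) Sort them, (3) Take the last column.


Rotations (sorted):
  0: $daccd -> last char: d
  1: accd$d -> last char: d
  2: ccd$da -> last char: a
  3: cd$dac -> last char: c
  4: d$dacc -> last char: c
  5: daccd$ -> last char: $


BWT = ddacc$


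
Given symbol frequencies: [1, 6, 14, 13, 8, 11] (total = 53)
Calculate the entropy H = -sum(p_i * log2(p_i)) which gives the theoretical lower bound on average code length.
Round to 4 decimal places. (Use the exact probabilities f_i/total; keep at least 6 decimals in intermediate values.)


Per-symbol terms -p_i * log2(p_i) with p_i = f_i/53:
  p = 1/53 = 0.018868: log2(p) = -5.727920, -p*log2(p) = 0.108074
  p = 6/53 = 0.113208: log2(p) = -3.142958, -p*log2(p) = 0.355807
  p = 14/53 = 0.264151: log2(p) = -1.920566, -p*log2(p) = 0.507319
  p = 13/53 = 0.245283: log2(p) = -2.027481, -p*log2(p) = 0.497307
  p = 8/53 = 0.150943: log2(p) = -2.727920, -p*log2(p) = 0.411762
  p = 11/53 = 0.207547: log2(p) = -2.268489, -p*log2(p) = 0.470818
H = 0.108074 + 0.355807 + 0.507319 + 0.497307 + 0.411762 + 0.470818 = 2.351087

H = 2.3511 bits/symbol


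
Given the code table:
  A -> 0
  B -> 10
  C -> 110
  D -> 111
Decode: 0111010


Decoding:
0 -> A
111 -> D
0 -> A
10 -> B


Result: ADAB


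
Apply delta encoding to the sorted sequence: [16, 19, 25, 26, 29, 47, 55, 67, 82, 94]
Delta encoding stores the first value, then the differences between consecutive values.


First value: 16
Deltas:
  19 - 16 = 3
  25 - 19 = 6
  26 - 25 = 1
  29 - 26 = 3
  47 - 29 = 18
  55 - 47 = 8
  67 - 55 = 12
  82 - 67 = 15
  94 - 82 = 12


Delta encoded: [16, 3, 6, 1, 3, 18, 8, 12, 15, 12]


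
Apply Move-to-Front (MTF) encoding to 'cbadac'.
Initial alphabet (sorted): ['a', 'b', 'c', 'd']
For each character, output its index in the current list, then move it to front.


MTF encoding:
'c': index 2 in ['a', 'b', 'c', 'd'] -> ['c', 'a', 'b', 'd']
'b': index 2 in ['c', 'a', 'b', 'd'] -> ['b', 'c', 'a', 'd']
'a': index 2 in ['b', 'c', 'a', 'd'] -> ['a', 'b', 'c', 'd']
'd': index 3 in ['a', 'b', 'c', 'd'] -> ['d', 'a', 'b', 'c']
'a': index 1 in ['d', 'a', 'b', 'c'] -> ['a', 'd', 'b', 'c']
'c': index 3 in ['a', 'd', 'b', 'c'] -> ['c', 'a', 'd', 'b']


Output: [2, 2, 2, 3, 1, 3]


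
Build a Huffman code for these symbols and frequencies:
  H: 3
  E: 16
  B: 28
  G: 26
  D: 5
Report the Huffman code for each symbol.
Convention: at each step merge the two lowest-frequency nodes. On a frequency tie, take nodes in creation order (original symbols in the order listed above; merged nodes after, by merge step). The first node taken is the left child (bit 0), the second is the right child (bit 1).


Huffman tree construction:
Step 1: Merge H(3) + D(5) = 8
Step 2: Merge (H+D)(8) + E(16) = 24
Step 3: Merge ((H+D)+E)(24) + G(26) = 50
Step 4: Merge B(28) + (((H+D)+E)+G)(50) = 78
Read each symbol's code off the tree from the root (left child = 0, right child = 1).

Codes:
  H: 1000 (length 4)
  E: 101 (length 3)
  B: 0 (length 1)
  G: 11 (length 2)
  D: 1001 (length 4)
Average code length: 160/78 = 2.0513 bits/symbol


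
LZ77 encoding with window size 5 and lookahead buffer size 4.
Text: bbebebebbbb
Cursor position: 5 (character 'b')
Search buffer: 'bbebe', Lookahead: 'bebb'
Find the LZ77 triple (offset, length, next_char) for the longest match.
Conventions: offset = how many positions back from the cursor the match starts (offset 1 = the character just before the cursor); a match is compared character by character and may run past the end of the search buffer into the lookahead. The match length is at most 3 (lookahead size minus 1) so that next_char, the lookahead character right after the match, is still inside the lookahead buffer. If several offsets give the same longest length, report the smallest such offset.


Try each offset into the search buffer:
  offset=1 (pos 4, char 'e'): match length 0
  offset=2 (pos 3, char 'b'): match length 3
  offset=3 (pos 2, char 'e'): match length 0
  offset=4 (pos 1, char 'b'): match length 3
  offset=5 (pos 0, char 'b'): match length 1
Longest match has length 3, found at offsets 2, 4; take the smallest, offset 2.
next_char = character at position 5 + 3 = 8 -> 'b'

Best match: offset=2, length=3 (matching 'beb' starting at position 3)
LZ77 triple: (2, 3, 'b')


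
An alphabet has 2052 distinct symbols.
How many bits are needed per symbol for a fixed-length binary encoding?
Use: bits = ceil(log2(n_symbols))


log2(2052) = 11.0028
Bracket: 2^11 = 2048 < 2052 <= 2^12 = 4096
So ceil(log2(2052)) = 12

bits = ceil(log2(2052)) = ceil(11.0028) = 12 bits


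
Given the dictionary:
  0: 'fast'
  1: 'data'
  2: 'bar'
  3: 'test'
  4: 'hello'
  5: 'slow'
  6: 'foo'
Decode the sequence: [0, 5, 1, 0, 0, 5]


Look up each index in the dictionary:
  0 -> 'fast'
  5 -> 'slow'
  1 -> 'data'
  0 -> 'fast'
  0 -> 'fast'
  5 -> 'slow'

Decoded: "fast slow data fast fast slow"


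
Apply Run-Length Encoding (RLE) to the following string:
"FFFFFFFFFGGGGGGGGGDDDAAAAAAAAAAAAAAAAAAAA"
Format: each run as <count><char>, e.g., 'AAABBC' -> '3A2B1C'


Scanning runs left to right:
  i=0: run of 'F' x 9 -> '9F'
  i=9: run of 'G' x 9 -> '9G'
  i=18: run of 'D' x 3 -> '3D'
  i=21: run of 'A' x 20 -> '20A'

RLE = 9F9G3D20A


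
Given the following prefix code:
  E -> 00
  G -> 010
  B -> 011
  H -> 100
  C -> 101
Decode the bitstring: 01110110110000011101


Decoding step by step:
Bits 011 -> B
Bits 101 -> C
Bits 101 -> C
Bits 100 -> H
Bits 00 -> E
Bits 011 -> B
Bits 101 -> C


Decoded message: BCCHEBC


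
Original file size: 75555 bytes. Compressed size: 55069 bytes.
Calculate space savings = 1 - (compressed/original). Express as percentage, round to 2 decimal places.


ratio = compressed/original = 55069/75555 = 0.72886
savings = 1 - ratio = 1 - 0.72886 = 0.27114
as a percentage: 0.27114 * 100 = 27.11%

Space savings = 1 - 55069/75555 = 27.11%


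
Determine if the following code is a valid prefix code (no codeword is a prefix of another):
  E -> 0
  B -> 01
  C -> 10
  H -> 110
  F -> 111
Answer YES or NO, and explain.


Checking each pair (does one codeword prefix another?):
  E='0' vs B='01': prefix -- VIOLATION

NO -- this is NOT a valid prefix code. E (0) is a prefix of B (01).


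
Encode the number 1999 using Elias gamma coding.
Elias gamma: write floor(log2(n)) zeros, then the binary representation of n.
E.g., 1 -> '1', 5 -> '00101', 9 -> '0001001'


num_bits = floor(log2(1999)) + 1 = 11
leading_zeros = num_bits - 1 = 10
binary(1999) = 11111001111

Elias gamma(1999) = '0000000000' + '11111001111' = 000000000011111001111 (21 bits)


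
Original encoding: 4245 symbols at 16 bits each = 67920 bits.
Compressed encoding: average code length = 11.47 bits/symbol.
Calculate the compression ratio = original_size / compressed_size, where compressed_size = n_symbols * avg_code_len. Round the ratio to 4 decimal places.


original_size = n_symbols * orig_bits = 4245 * 16 = 67920 bits
compressed_size = n_symbols * avg_code_len = 4245 * 11.47 = 48690.15 bits
ratio = original_size / compressed_size = 67920 / 48690.15 = 1.3949

Compression ratio = 1.3949


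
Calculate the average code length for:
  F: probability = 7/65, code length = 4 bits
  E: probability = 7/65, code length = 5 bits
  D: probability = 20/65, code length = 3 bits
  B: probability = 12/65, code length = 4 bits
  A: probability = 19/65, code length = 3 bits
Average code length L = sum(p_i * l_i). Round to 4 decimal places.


Weighted contributions p_i * l_i:
  F: (7/65) * 4 = 28/65
  E: (7/65) * 5 = 35/65
  D: (20/65) * 3 = 60/65
  B: (12/65) * 4 = 48/65
  A: (19/65) * 3 = 57/65
Sum = (28 + 35 + 60 + 48 + 57)/65 = 228/65

L = 228/65 = 3.5077 bits/symbol


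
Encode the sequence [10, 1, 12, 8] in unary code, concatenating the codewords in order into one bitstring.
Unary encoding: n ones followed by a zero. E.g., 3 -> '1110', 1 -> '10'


Encode each number as n ones followed by a terminating 0:
  10 -> 11111111110 (11 bits)
  1 -> 10 (2 bits)
  12 -> 1111111111110 (13 bits)
  8 -> 111111110 (9 bits)
Total length = 11 + 2 + 13 + 9 = 35 bits.

Unary([10, 1, 12, 8]) = 11111111110101111111111110111111110 (35 bits)


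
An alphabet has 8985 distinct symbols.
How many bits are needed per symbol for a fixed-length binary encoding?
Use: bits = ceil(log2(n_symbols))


log2(8985) = 13.1333
Bracket: 2^13 = 8192 < 8985 <= 2^14 = 16384
So ceil(log2(8985)) = 14

bits = ceil(log2(8985)) = ceil(13.1333) = 14 bits


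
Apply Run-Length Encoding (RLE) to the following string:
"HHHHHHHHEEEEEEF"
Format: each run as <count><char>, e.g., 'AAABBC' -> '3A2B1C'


Scanning runs left to right:
  i=0: run of 'H' x 8 -> '8H'
  i=8: run of 'E' x 6 -> '6E'
  i=14: run of 'F' x 1 -> '1F'

RLE = 8H6E1F


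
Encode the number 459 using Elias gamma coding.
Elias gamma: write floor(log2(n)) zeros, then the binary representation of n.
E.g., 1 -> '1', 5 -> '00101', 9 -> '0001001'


num_bits = floor(log2(459)) + 1 = 9
leading_zeros = num_bits - 1 = 8
binary(459) = 111001011

Elias gamma(459) = '00000000' + '111001011' = 00000000111001011 (17 bits)


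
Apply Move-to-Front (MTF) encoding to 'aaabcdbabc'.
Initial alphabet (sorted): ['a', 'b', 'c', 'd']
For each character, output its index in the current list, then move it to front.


MTF encoding:
'a': index 0 in ['a', 'b', 'c', 'd'] -> ['a', 'b', 'c', 'd']
'a': index 0 in ['a', 'b', 'c', 'd'] -> ['a', 'b', 'c', 'd']
'a': index 0 in ['a', 'b', 'c', 'd'] -> ['a', 'b', 'c', 'd']
'b': index 1 in ['a', 'b', 'c', 'd'] -> ['b', 'a', 'c', 'd']
'c': index 2 in ['b', 'a', 'c', 'd'] -> ['c', 'b', 'a', 'd']
'd': index 3 in ['c', 'b', 'a', 'd'] -> ['d', 'c', 'b', 'a']
'b': index 2 in ['d', 'c', 'b', 'a'] -> ['b', 'd', 'c', 'a']
'a': index 3 in ['b', 'd', 'c', 'a'] -> ['a', 'b', 'd', 'c']
'b': index 1 in ['a', 'b', 'd', 'c'] -> ['b', 'a', 'd', 'c']
'c': index 3 in ['b', 'a', 'd', 'c'] -> ['c', 'b', 'a', 'd']


Output: [0, 0, 0, 1, 2, 3, 2, 3, 1, 3]


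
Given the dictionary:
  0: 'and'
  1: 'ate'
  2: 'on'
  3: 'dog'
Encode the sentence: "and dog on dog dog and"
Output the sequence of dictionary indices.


Look up each word in the dictionary:
  'and' -> 0
  'dog' -> 3
  'on' -> 2
  'dog' -> 3
  'dog' -> 3
  'and' -> 0

Encoded: [0, 3, 2, 3, 3, 0]


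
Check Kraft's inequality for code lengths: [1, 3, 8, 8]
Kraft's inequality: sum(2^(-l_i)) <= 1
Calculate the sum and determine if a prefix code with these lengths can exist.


Sum = 2^(-1) + 2^(-3) + 2^(-8) + 2^(-8)
    = 0.5 + 0.125 + 0.00390625 + 0.00390625
    = 162/256 = 0.6328125
Since 0.6328125 <= 1, Kraft's inequality IS satisfied.
A prefix code with these lengths CAN exist.

Kraft sum = 0.6328125. Satisfied.


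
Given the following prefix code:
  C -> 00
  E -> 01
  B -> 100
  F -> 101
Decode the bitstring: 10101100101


Decoding step by step:
Bits 101 -> F
Bits 01 -> E
Bits 100 -> B
Bits 101 -> F


Decoded message: FEBF


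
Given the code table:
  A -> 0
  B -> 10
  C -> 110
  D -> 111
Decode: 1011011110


Decoding:
10 -> B
110 -> C
111 -> D
10 -> B


Result: BCDB


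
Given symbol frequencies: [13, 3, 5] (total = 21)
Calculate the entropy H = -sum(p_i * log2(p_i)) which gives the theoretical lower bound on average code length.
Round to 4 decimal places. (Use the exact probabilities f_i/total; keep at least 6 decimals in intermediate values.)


Per-symbol terms -p_i * log2(p_i) with p_i = f_i/21:
  p = 13/21 = 0.619048: log2(p) = -0.691878, -p*log2(p) = 0.428305
  p = 3/21 = 0.142857: log2(p) = -2.807355, -p*log2(p) = 0.401051
  p = 5/21 = 0.238095: log2(p) = -2.070389, -p*log2(p) = 0.492950
H = 0.428305 + 0.401051 + 0.492950 = 1.322306

H = 1.3223 bits/symbol


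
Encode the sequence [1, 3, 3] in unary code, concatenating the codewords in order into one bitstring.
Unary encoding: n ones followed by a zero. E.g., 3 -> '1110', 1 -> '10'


Encode each number as n ones followed by a terminating 0:
  1 -> 10 (2 bits)
  3 -> 1110 (4 bits)
  3 -> 1110 (4 bits)
Total length = 2 + 4 + 4 = 10 bits.

Unary([1, 3, 3]) = 1011101110 (10 bits)


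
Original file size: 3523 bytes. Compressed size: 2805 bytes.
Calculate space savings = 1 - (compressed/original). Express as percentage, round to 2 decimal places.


ratio = compressed/original = 2805/3523 = 0.796196
savings = 1 - ratio = 1 - 0.796196 = 0.203804
as a percentage: 0.203804 * 100 = 20.38%

Space savings = 1 - 2805/3523 = 20.38%


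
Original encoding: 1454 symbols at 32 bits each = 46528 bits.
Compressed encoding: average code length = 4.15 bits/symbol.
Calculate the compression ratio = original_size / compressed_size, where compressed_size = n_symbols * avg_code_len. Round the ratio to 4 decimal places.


original_size = n_symbols * orig_bits = 1454 * 32 = 46528 bits
compressed_size = n_symbols * avg_code_len = 1454 * 4.15 = 6034.1 bits
ratio = original_size / compressed_size = 46528 / 6034.1 = 7.7108

Compression ratio = 7.7108


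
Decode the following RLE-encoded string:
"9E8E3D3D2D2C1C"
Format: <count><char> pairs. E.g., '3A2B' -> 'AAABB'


Expanding each <count><char> pair:
  9E -> 'EEEEEEEEE'
  8E -> 'EEEEEEEE'
  3D -> 'DDD'
  3D -> 'DDD'
  2D -> 'DD'
  2C -> 'CC'
  1C -> 'C'

Decoded = EEEEEEEEEEEEEEEEEDDDDDDDDCCC


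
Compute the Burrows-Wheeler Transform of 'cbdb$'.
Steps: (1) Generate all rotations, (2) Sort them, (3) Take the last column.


Rotations (sorted):
  0: $cbdb -> last char: b
  1: b$cbd -> last char: d
  2: bdb$c -> last char: c
  3: cbdb$ -> last char: $
  4: db$cb -> last char: b


BWT = bdc$b


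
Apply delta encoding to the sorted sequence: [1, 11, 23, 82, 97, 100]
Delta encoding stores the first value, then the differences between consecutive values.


First value: 1
Deltas:
  11 - 1 = 10
  23 - 11 = 12
  82 - 23 = 59
  97 - 82 = 15
  100 - 97 = 3


Delta encoded: [1, 10, 12, 59, 15, 3]


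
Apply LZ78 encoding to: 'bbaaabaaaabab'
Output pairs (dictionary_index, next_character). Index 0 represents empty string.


LZ78 encoding steps:
Dictionary: {0: ''}
Step 1: w='' (idx 0), next='b' -> output (0, 'b'), add 'b' as idx 1
Step 2: w='b' (idx 1), next='a' -> output (1, 'a'), add 'ba' as idx 2
Step 3: w='' (idx 0), next='a' -> output (0, 'a'), add 'a' as idx 3
Step 4: w='a' (idx 3), next='b' -> output (3, 'b'), add 'ab' as idx 4
Step 5: w='a' (idx 3), next='a' -> output (3, 'a'), add 'aa' as idx 5
Step 6: w='aa' (idx 5), next='b' -> output (5, 'b'), add 'aab' as idx 6
Step 7: w='ab' (idx 4), end of input -> output (4, '')


Encoded: [(0, 'b'), (1, 'a'), (0, 'a'), (3, 'b'), (3, 'a'), (5, 'b'), (4, '')]


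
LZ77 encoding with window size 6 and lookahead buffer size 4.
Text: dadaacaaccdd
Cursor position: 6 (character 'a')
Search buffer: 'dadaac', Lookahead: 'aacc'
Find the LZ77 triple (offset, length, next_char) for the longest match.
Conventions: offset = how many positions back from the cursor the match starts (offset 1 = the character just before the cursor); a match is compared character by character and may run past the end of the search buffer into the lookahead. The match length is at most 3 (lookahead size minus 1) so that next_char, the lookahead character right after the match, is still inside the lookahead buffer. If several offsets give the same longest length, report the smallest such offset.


Try each offset into the search buffer:
  offset=1 (pos 5, char 'c'): match length 0
  offset=2 (pos 4, char 'a'): match length 1
  offset=3 (pos 3, char 'a'): match length 3
  offset=4 (pos 2, char 'd'): match length 0
  offset=5 (pos 1, char 'a'): match length 1
  offset=6 (pos 0, char 'd'): match length 0
Longest match has length 3 at offset 3.
next_char = character at position 6 + 3 = 9 -> 'c'

Best match: offset=3, length=3 (matching 'aac' starting at position 3)
LZ77 triple: (3, 3, 'c')


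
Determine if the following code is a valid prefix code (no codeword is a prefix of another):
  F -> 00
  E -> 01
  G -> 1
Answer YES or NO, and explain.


Checking each pair (does one codeword prefix another?):
  F='00' vs E='01': no prefix
  F='00' vs G='1': no prefix
  E='01' vs F='00': no prefix
  E='01' vs G='1': no prefix
  G='1' vs F='00': no prefix
  G='1' vs E='01': no prefix
No violation found over all pairs.

YES -- this is a valid prefix code. No codeword is a prefix of any other codeword.


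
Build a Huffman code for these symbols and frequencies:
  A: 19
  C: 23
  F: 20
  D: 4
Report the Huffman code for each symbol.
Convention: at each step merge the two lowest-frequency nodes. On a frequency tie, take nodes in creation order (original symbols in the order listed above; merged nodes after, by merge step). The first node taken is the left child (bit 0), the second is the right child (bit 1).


Huffman tree construction:
Step 1: Merge D(4) + A(19) = 23
Step 2: Merge F(20) + C(23) = 43
Step 3: Merge (D+A)(23) + (F+C)(43) = 66
Read each symbol's code off the tree from the root (left child = 0, right child = 1).

Codes:
  A: 01 (length 2)
  C: 11 (length 2)
  F: 10 (length 2)
  D: 00 (length 2)
Average code length: 132/66 = 2.0000 bits/symbol


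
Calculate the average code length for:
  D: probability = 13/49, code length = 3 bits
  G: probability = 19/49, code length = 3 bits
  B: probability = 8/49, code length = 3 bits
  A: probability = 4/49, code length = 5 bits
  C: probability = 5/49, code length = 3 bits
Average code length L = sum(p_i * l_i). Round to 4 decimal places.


Weighted contributions p_i * l_i:
  D: (13/49) * 3 = 39/49
  G: (19/49) * 3 = 57/49
  B: (8/49) * 3 = 24/49
  A: (4/49) * 5 = 20/49
  C: (5/49) * 3 = 15/49
Sum = (39 + 57 + 24 + 20 + 15)/49 = 155/49

L = 155/49 = 3.1633 bits/symbol


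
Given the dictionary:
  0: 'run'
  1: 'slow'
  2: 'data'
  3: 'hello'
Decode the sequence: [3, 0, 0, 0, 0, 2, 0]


Look up each index in the dictionary:
  3 -> 'hello'
  0 -> 'run'
  0 -> 'run'
  0 -> 'run'
  0 -> 'run'
  2 -> 'data'
  0 -> 'run'

Decoded: "hello run run run run data run"


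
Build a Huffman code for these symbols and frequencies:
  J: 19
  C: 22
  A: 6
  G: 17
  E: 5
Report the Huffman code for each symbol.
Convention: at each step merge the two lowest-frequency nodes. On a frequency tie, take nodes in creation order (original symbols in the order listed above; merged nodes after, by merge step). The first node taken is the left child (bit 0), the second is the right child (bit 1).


Huffman tree construction:
Step 1: Merge E(5) + A(6) = 11
Step 2: Merge (E+A)(11) + G(17) = 28
Step 3: Merge J(19) + C(22) = 41
Step 4: Merge ((E+A)+G)(28) + (J+C)(41) = 69
Read each symbol's code off the tree from the root (left child = 0, right child = 1).

Codes:
  J: 10 (length 2)
  C: 11 (length 2)
  A: 001 (length 3)
  G: 01 (length 2)
  E: 000 (length 3)
Average code length: 149/69 = 2.1594 bits/symbol


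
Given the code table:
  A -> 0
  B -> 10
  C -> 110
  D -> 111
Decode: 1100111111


Decoding:
110 -> C
0 -> A
111 -> D
111 -> D


Result: CADD


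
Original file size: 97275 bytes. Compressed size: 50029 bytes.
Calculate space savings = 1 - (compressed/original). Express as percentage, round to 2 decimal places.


ratio = compressed/original = 50029/97275 = 0.514305
savings = 1 - ratio = 1 - 0.514305 = 0.485695
as a percentage: 0.485695 * 100 = 48.57%

Space savings = 1 - 50029/97275 = 48.57%


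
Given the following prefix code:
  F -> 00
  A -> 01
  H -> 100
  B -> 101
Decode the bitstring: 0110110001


Decoding step by step:
Bits 01 -> A
Bits 101 -> B
Bits 100 -> H
Bits 01 -> A


Decoded message: ABHA


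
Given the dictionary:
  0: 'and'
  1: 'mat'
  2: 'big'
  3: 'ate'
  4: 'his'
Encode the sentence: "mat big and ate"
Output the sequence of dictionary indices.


Look up each word in the dictionary:
  'mat' -> 1
  'big' -> 2
  'and' -> 0
  'ate' -> 3

Encoded: [1, 2, 0, 3]


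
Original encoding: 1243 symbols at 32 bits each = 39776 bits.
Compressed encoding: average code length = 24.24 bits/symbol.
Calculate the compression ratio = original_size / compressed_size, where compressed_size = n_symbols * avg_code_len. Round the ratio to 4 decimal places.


original_size = n_symbols * orig_bits = 1243 * 32 = 39776 bits
compressed_size = n_symbols * avg_code_len = 1243 * 24.24 = 30130.32 bits
ratio = original_size / compressed_size = 39776 / 30130.32 = 1.3201

Compression ratio = 1.3201


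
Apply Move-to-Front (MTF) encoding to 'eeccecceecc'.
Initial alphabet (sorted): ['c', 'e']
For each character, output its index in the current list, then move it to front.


MTF encoding:
'e': index 1 in ['c', 'e'] -> ['e', 'c']
'e': index 0 in ['e', 'c'] -> ['e', 'c']
'c': index 1 in ['e', 'c'] -> ['c', 'e']
'c': index 0 in ['c', 'e'] -> ['c', 'e']
'e': index 1 in ['c', 'e'] -> ['e', 'c']
'c': index 1 in ['e', 'c'] -> ['c', 'e']
'c': index 0 in ['c', 'e'] -> ['c', 'e']
'e': index 1 in ['c', 'e'] -> ['e', 'c']
'e': index 0 in ['e', 'c'] -> ['e', 'c']
'c': index 1 in ['e', 'c'] -> ['c', 'e']
'c': index 0 in ['c', 'e'] -> ['c', 'e']


Output: [1, 0, 1, 0, 1, 1, 0, 1, 0, 1, 0]


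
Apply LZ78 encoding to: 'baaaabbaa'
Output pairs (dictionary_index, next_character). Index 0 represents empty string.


LZ78 encoding steps:
Dictionary: {0: ''}
Step 1: w='' (idx 0), next='b' -> output (0, 'b'), add 'b' as idx 1
Step 2: w='' (idx 0), next='a' -> output (0, 'a'), add 'a' as idx 2
Step 3: w='a' (idx 2), next='a' -> output (2, 'a'), add 'aa' as idx 3
Step 4: w='a' (idx 2), next='b' -> output (2, 'b'), add 'ab' as idx 4
Step 5: w='b' (idx 1), next='a' -> output (1, 'a'), add 'ba' as idx 5
Step 6: w='a' (idx 2), end of input -> output (2, '')


Encoded: [(0, 'b'), (0, 'a'), (2, 'a'), (2, 'b'), (1, 'a'), (2, '')]


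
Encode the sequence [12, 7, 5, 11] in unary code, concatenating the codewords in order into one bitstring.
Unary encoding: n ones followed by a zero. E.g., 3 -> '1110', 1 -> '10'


Encode each number as n ones followed by a terminating 0:
  12 -> 1111111111110 (13 bits)
  7 -> 11111110 (8 bits)
  5 -> 111110 (6 bits)
  11 -> 111111111110 (12 bits)
Total length = 13 + 8 + 6 + 12 = 39 bits.

Unary([12, 7, 5, 11]) = 111111111111011111110111110111111111110 (39 bits)


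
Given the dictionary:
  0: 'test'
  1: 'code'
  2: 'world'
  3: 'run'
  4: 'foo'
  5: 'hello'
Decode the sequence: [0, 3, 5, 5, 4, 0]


Look up each index in the dictionary:
  0 -> 'test'
  3 -> 'run'
  5 -> 'hello'
  5 -> 'hello'
  4 -> 'foo'
  0 -> 'test'

Decoded: "test run hello hello foo test"


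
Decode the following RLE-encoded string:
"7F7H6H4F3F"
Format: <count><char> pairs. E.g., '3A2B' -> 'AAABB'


Expanding each <count><char> pair:
  7F -> 'FFFFFFF'
  7H -> 'HHHHHHH'
  6H -> 'HHHHHH'
  4F -> 'FFFF'
  3F -> 'FFF'

Decoded = FFFFFFFHHHHHHHHHHHHHFFFFFFF


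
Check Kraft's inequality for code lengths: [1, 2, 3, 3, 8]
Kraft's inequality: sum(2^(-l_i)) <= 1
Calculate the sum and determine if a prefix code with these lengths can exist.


Sum = 2^(-1) + 2^(-2) + 2^(-3) + 2^(-3) + 2^(-8)
    = 0.5 + 0.25 + 0.125 + 0.125 + 0.00390625
    = 257/256 = 1.00390625
Since 1.00390625 > 1, Kraft's inequality is NOT satisfied.
A prefix code with these lengths CANNOT exist.

Kraft sum = 1.00390625. Not satisfied.


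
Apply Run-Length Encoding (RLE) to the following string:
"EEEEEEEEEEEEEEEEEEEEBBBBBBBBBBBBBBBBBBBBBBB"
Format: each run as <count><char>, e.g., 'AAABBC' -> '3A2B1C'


Scanning runs left to right:
  i=0: run of 'E' x 20 -> '20E'
  i=20: run of 'B' x 23 -> '23B'

RLE = 20E23B


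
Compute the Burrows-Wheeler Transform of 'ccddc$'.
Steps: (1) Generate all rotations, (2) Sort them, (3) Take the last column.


Rotations (sorted):
  0: $ccddc -> last char: c
  1: c$ccdd -> last char: d
  2: ccddc$ -> last char: $
  3: cddc$c -> last char: c
  4: dc$ccd -> last char: d
  5: ddc$cc -> last char: c


BWT = cd$cdc


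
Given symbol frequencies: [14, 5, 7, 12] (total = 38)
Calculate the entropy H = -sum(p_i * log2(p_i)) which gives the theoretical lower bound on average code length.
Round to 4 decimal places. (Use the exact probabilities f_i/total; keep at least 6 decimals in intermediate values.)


Per-symbol terms -p_i * log2(p_i) with p_i = f_i/38:
  p = 14/38 = 0.368421: log2(p) = -1.440573, -p*log2(p) = 0.530737
  p = 5/38 = 0.131579: log2(p) = -2.925999, -p*log2(p) = 0.385000
  p = 7/38 = 0.184211: log2(p) = -2.440573, -p*log2(p) = 0.449579
  p = 12/38 = 0.315789: log2(p) = -1.662965, -p*log2(p) = 0.525147
H = 0.530737 + 0.385000 + 0.449579 + 0.525147 = 1.890463

H = 1.8905 bits/symbol


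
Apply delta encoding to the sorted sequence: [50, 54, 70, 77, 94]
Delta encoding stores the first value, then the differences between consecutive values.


First value: 50
Deltas:
  54 - 50 = 4
  70 - 54 = 16
  77 - 70 = 7
  94 - 77 = 17


Delta encoded: [50, 4, 16, 7, 17]


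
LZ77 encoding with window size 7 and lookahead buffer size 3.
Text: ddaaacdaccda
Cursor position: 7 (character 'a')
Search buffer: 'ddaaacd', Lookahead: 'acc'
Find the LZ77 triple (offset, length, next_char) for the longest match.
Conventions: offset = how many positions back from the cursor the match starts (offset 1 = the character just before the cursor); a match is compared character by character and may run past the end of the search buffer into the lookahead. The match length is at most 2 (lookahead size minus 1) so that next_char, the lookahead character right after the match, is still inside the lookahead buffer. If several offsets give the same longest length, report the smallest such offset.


Try each offset into the search buffer:
  offset=1 (pos 6, char 'd'): match length 0
  offset=2 (pos 5, char 'c'): match length 0
  offset=3 (pos 4, char 'a'): match length 2
  offset=4 (pos 3, char 'a'): match length 1
  offset=5 (pos 2, char 'a'): match length 1
  offset=6 (pos 1, char 'd'): match length 0
  offset=7 (pos 0, char 'd'): match length 0
Longest match has length 2 at offset 3.
next_char = character at position 7 + 2 = 9 -> 'c'

Best match: offset=3, length=2 (matching 'ac' starting at position 4)
LZ77 triple: (3, 2, 'c')


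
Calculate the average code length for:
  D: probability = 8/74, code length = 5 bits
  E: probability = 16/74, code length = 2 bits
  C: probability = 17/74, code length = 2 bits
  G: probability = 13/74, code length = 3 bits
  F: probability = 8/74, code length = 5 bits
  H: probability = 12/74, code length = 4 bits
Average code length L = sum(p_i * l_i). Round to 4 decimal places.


Weighted contributions p_i * l_i:
  D: (8/74) * 5 = 40/74
  E: (16/74) * 2 = 32/74
  C: (17/74) * 2 = 34/74
  G: (13/74) * 3 = 39/74
  F: (8/74) * 5 = 40/74
  H: (12/74) * 4 = 48/74
Sum = (40 + 32 + 34 + 39 + 40 + 48)/74 = 233/74

L = 233/74 = 3.1486 bits/symbol


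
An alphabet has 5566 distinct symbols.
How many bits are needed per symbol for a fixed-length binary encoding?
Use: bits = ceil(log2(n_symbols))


log2(5566) = 12.4424
Bracket: 2^12 = 4096 < 5566 <= 2^13 = 8192
So ceil(log2(5566)) = 13

bits = ceil(log2(5566)) = ceil(12.4424) = 13 bits


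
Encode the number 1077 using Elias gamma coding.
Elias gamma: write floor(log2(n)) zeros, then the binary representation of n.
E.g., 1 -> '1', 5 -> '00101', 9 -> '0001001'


num_bits = floor(log2(1077)) + 1 = 11
leading_zeros = num_bits - 1 = 10
binary(1077) = 10000110101

Elias gamma(1077) = '0000000000' + '10000110101' = 000000000010000110101 (21 bits)


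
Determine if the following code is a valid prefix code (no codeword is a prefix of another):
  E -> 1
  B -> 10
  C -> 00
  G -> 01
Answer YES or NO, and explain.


Checking each pair (does one codeword prefix another?):
  E='1' vs B='10': prefix -- VIOLATION

NO -- this is NOT a valid prefix code. E (1) is a prefix of B (10).


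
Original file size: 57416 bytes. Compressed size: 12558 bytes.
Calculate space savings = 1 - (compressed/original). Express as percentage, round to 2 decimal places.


ratio = compressed/original = 12558/57416 = 0.21872
savings = 1 - ratio = 1 - 0.21872 = 0.78128
as a percentage: 0.78128 * 100 = 78.13%

Space savings = 1 - 12558/57416 = 78.13%


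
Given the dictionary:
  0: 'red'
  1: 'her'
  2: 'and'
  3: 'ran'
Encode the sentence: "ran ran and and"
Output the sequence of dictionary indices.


Look up each word in the dictionary:
  'ran' -> 3
  'ran' -> 3
  'and' -> 2
  'and' -> 2

Encoded: [3, 3, 2, 2]


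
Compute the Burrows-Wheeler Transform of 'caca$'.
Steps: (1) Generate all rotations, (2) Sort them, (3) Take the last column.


Rotations (sorted):
  0: $caca -> last char: a
  1: a$cac -> last char: c
  2: aca$c -> last char: c
  3: ca$ca -> last char: a
  4: caca$ -> last char: $


BWT = acca$


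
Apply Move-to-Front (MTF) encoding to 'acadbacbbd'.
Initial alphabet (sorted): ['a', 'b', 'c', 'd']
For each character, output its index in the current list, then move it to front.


MTF encoding:
'a': index 0 in ['a', 'b', 'c', 'd'] -> ['a', 'b', 'c', 'd']
'c': index 2 in ['a', 'b', 'c', 'd'] -> ['c', 'a', 'b', 'd']
'a': index 1 in ['c', 'a', 'b', 'd'] -> ['a', 'c', 'b', 'd']
'd': index 3 in ['a', 'c', 'b', 'd'] -> ['d', 'a', 'c', 'b']
'b': index 3 in ['d', 'a', 'c', 'b'] -> ['b', 'd', 'a', 'c']
'a': index 2 in ['b', 'd', 'a', 'c'] -> ['a', 'b', 'd', 'c']
'c': index 3 in ['a', 'b', 'd', 'c'] -> ['c', 'a', 'b', 'd']
'b': index 2 in ['c', 'a', 'b', 'd'] -> ['b', 'c', 'a', 'd']
'b': index 0 in ['b', 'c', 'a', 'd'] -> ['b', 'c', 'a', 'd']
'd': index 3 in ['b', 'c', 'a', 'd'] -> ['d', 'b', 'c', 'a']


Output: [0, 2, 1, 3, 3, 2, 3, 2, 0, 3]


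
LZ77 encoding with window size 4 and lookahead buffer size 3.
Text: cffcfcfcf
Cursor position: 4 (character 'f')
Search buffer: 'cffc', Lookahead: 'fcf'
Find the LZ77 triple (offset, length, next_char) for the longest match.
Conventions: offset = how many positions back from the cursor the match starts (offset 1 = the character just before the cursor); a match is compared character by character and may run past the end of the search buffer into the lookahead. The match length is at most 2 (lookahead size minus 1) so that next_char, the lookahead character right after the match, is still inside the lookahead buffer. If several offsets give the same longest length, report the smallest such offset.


Try each offset into the search buffer:
  offset=1 (pos 3, char 'c'): match length 0
  offset=2 (pos 2, char 'f'): match length 2
  offset=3 (pos 1, char 'f'): match length 1
  offset=4 (pos 0, char 'c'): match length 0
Longest match has length 2 at offset 2.
next_char = character at position 4 + 2 = 6 -> 'f'

Best match: offset=2, length=2 (matching 'fc' starting at position 2)
LZ77 triple: (2, 2, 'f')


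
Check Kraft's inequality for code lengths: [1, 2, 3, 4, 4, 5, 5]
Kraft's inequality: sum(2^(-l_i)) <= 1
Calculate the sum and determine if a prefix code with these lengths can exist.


Sum = 2^(-1) + 2^(-2) + 2^(-3) + 2^(-4) + 2^(-4) + 2^(-5) + 2^(-5)
    = 0.5 + 0.25 + 0.125 + 0.0625 + 0.0625 + 0.03125 + 0.03125
    = 34/32 = 1.0625
Since 1.0625 > 1, Kraft's inequality is NOT satisfied.
A prefix code with these lengths CANNOT exist.

Kraft sum = 1.0625. Not satisfied.


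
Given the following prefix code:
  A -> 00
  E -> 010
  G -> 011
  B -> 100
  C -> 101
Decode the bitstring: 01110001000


Decoding step by step:
Bits 011 -> G
Bits 100 -> B
Bits 010 -> E
Bits 00 -> A


Decoded message: GBEA


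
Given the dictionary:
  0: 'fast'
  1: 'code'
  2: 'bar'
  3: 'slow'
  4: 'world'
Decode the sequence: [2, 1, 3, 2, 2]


Look up each index in the dictionary:
  2 -> 'bar'
  1 -> 'code'
  3 -> 'slow'
  2 -> 'bar'
  2 -> 'bar'

Decoded: "bar code slow bar bar"


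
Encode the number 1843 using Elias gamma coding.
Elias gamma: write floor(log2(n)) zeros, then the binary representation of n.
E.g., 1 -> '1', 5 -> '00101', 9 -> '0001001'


num_bits = floor(log2(1843)) + 1 = 11
leading_zeros = num_bits - 1 = 10
binary(1843) = 11100110011

Elias gamma(1843) = '0000000000' + '11100110011' = 000000000011100110011 (21 bits)


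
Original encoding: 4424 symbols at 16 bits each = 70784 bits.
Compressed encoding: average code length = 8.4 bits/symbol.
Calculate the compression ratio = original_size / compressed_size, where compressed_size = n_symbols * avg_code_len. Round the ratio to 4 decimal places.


original_size = n_symbols * orig_bits = 4424 * 16 = 70784 bits
compressed_size = n_symbols * avg_code_len = 4424 * 8.4 = 37161.6 bits
ratio = original_size / compressed_size = 70784 / 37161.6 = 1.9048

Compression ratio = 1.9048


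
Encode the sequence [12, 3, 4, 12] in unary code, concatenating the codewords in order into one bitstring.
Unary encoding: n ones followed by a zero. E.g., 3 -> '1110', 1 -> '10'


Encode each number as n ones followed by a terminating 0:
  12 -> 1111111111110 (13 bits)
  3 -> 1110 (4 bits)
  4 -> 11110 (5 bits)
  12 -> 1111111111110 (13 bits)
Total length = 13 + 4 + 5 + 13 = 35 bits.

Unary([12, 3, 4, 12]) = 11111111111101110111101111111111110 (35 bits)


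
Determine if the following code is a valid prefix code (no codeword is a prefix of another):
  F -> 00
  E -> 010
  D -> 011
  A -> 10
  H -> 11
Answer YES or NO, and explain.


Checking each pair (does one codeword prefix another?):
  F='00' vs E='010': no prefix
  F='00' vs D='011': no prefix
  F='00' vs A='10': no prefix
  F='00' vs H='11': no prefix
  E='010' vs F='00': no prefix
  E='010' vs D='011': no prefix
  E='010' vs A='10': no prefix
  E='010' vs H='11': no prefix
  D='011' vs F='00': no prefix
  D='011' vs E='010': no prefix
  D='011' vs A='10': no prefix
  D='011' vs H='11': no prefix
  A='10' vs F='00': no prefix
  A='10' vs E='010': no prefix
  A='10' vs D='011': no prefix
  A='10' vs H='11': no prefix
  H='11' vs F='00': no prefix
  H='11' vs E='010': no prefix
  H='11' vs D='011': no prefix
  H='11' vs A='10': no prefix
No violation found over all pairs.

YES -- this is a valid prefix code. No codeword is a prefix of any other codeword.


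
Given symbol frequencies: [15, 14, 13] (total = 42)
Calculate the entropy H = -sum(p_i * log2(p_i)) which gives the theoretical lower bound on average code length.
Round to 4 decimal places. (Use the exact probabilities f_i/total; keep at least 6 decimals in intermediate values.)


Per-symbol terms -p_i * log2(p_i) with p_i = f_i/42:
  p = 15/42 = 0.357143: log2(p) = -1.485427, -p*log2(p) = 0.530510
  p = 14/42 = 0.333333: log2(p) = -1.584963, -p*log2(p) = 0.528321
  p = 13/42 = 0.309524: log2(p) = -1.691878, -p*log2(p) = 0.523676
H = 0.530510 + 0.528321 + 0.523676 = 1.582507

H = 1.5825 bits/symbol


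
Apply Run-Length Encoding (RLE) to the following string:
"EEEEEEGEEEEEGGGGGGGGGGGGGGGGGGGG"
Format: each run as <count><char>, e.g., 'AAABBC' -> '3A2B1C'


Scanning runs left to right:
  i=0: run of 'E' x 6 -> '6E'
  i=6: run of 'G' x 1 -> '1G'
  i=7: run of 'E' x 5 -> '5E'
  i=12: run of 'G' x 20 -> '20G'

RLE = 6E1G5E20G


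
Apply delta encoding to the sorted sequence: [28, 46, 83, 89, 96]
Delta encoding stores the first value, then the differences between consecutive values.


First value: 28
Deltas:
  46 - 28 = 18
  83 - 46 = 37
  89 - 83 = 6
  96 - 89 = 7


Delta encoded: [28, 18, 37, 6, 7]


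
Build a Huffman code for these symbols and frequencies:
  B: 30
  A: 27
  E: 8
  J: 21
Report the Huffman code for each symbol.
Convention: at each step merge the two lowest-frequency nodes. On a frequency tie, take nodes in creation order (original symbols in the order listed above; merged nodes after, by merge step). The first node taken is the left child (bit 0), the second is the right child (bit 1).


Huffman tree construction:
Step 1: Merge E(8) + J(21) = 29
Step 2: Merge A(27) + (E+J)(29) = 56
Step 3: Merge B(30) + (A+(E+J))(56) = 86
Read each symbol's code off the tree from the root (left child = 0, right child = 1).

Codes:
  B: 0 (length 1)
  A: 10 (length 2)
  E: 110 (length 3)
  J: 111 (length 3)
Average code length: 171/86 = 1.9884 bits/symbol


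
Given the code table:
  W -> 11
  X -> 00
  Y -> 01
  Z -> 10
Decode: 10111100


Decoding:
10 -> Z
11 -> W
11 -> W
00 -> X


Result: ZWWX


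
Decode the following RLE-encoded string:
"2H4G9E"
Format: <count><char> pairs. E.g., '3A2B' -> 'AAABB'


Expanding each <count><char> pair:
  2H -> 'HH'
  4G -> 'GGGG'
  9E -> 'EEEEEEEEE'

Decoded = HHGGGGEEEEEEEEE


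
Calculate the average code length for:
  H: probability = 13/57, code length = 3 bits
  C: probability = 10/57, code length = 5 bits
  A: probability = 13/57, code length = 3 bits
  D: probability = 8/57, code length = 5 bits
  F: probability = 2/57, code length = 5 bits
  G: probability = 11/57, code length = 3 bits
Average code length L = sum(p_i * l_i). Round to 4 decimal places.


Weighted contributions p_i * l_i:
  H: (13/57) * 3 = 39/57
  C: (10/57) * 5 = 50/57
  A: (13/57) * 3 = 39/57
  D: (8/57) * 5 = 40/57
  F: (2/57) * 5 = 10/57
  G: (11/57) * 3 = 33/57
Sum = (39 + 50 + 39 + 40 + 10 + 33)/57 = 211/57

L = 211/57 = 3.7018 bits/symbol


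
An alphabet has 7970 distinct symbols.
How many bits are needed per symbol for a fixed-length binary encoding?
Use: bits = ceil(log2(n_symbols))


log2(7970) = 12.9604
Bracket: 2^12 = 4096 < 7970 <= 2^13 = 8192
So ceil(log2(7970)) = 13

bits = ceil(log2(7970)) = ceil(12.9604) = 13 bits


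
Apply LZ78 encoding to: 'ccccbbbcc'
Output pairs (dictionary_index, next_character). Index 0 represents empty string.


LZ78 encoding steps:
Dictionary: {0: ''}
Step 1: w='' (idx 0), next='c' -> output (0, 'c'), add 'c' as idx 1
Step 2: w='c' (idx 1), next='c' -> output (1, 'c'), add 'cc' as idx 2
Step 3: w='c' (idx 1), next='b' -> output (1, 'b'), add 'cb' as idx 3
Step 4: w='' (idx 0), next='b' -> output (0, 'b'), add 'b' as idx 4
Step 5: w='b' (idx 4), next='c' -> output (4, 'c'), add 'bc' as idx 5
Step 6: w='c' (idx 1), end of input -> output (1, '')


Encoded: [(0, 'c'), (1, 'c'), (1, 'b'), (0, 'b'), (4, 'c'), (1, '')]


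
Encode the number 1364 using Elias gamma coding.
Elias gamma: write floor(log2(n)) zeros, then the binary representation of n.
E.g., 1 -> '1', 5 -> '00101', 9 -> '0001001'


num_bits = floor(log2(1364)) + 1 = 11
leading_zeros = num_bits - 1 = 10
binary(1364) = 10101010100

Elias gamma(1364) = '0000000000' + '10101010100' = 000000000010101010100 (21 bits)


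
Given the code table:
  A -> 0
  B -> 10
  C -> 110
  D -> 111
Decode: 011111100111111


Decoding:
0 -> A
111 -> D
111 -> D
0 -> A
0 -> A
111 -> D
111 -> D


Result: ADDAADD


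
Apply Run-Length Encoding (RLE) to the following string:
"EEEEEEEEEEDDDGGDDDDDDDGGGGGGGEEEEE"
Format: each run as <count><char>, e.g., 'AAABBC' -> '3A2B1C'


Scanning runs left to right:
  i=0: run of 'E' x 10 -> '10E'
  i=10: run of 'D' x 3 -> '3D'
  i=13: run of 'G' x 2 -> '2G'
  i=15: run of 'D' x 7 -> '7D'
  i=22: run of 'G' x 7 -> '7G'
  i=29: run of 'E' x 5 -> '5E'

RLE = 10E3D2G7D7G5E


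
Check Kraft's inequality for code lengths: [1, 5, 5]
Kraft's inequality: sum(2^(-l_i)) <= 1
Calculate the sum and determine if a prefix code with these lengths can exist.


Sum = 2^(-1) + 2^(-5) + 2^(-5)
    = 0.5 + 0.03125 + 0.03125
    = 18/32 = 0.5625
Since 0.5625 <= 1, Kraft's inequality IS satisfied.
A prefix code with these lengths CAN exist.

Kraft sum = 0.5625. Satisfied.


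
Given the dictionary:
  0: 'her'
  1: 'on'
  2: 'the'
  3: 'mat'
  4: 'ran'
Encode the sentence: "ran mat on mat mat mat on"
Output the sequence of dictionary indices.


Look up each word in the dictionary:
  'ran' -> 4
  'mat' -> 3
  'on' -> 1
  'mat' -> 3
  'mat' -> 3
  'mat' -> 3
  'on' -> 1

Encoded: [4, 3, 1, 3, 3, 3, 1]
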